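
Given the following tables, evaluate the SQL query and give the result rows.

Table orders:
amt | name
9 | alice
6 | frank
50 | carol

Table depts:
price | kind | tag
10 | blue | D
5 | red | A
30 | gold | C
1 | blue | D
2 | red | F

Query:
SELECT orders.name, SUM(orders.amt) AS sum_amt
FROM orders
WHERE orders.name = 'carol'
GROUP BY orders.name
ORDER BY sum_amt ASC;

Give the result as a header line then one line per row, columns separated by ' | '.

== RESULT ==
orders.name | sum_amt
carol | 50

Derivation:
After WHERE (1 rows):
orders.amt | orders.name
50 | carol
After GROUP BY (1 rows):
orders.name | sum_amt
carol | 50
After ORDER BY (1 rows):
orders.name | sum_amt
carol | 50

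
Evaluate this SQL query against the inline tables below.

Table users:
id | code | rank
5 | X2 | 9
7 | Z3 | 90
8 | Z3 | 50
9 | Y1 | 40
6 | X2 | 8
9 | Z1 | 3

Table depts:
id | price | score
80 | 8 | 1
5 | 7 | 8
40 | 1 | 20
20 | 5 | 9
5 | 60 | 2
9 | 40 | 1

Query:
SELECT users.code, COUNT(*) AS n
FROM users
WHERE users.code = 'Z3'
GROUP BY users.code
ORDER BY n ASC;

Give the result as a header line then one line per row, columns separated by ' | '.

After WHERE (2 rows):
users.id | users.code | users.rank
7 | Z3 | 90
8 | Z3 | 50
After GROUP BY (1 rows):
users.code | n
Z3 | 2
After ORDER BY (1 rows):
users.code | n
Z3 | 2

== RESULT ==
users.code | n
Z3 | 2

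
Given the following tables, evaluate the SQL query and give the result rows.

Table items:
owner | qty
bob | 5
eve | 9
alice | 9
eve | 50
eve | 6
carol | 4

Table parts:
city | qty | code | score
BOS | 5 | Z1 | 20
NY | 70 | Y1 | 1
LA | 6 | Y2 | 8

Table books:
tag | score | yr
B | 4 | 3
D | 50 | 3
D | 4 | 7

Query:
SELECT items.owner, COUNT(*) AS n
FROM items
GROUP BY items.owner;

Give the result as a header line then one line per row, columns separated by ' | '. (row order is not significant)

== RESULT ==
items.owner | n
bob | 1
eve | 3
alice | 1
carol | 1

Derivation:
After GROUP BY (4 rows):
items.owner | n
bob | 1
eve | 3
alice | 1
carol | 1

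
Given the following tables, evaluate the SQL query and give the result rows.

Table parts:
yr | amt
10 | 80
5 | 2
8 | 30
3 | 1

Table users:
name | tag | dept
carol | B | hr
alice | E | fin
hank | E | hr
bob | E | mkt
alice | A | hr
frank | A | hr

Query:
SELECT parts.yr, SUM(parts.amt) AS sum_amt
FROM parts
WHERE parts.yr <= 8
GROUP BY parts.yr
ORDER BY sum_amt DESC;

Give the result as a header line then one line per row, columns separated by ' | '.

== RESULT ==
parts.yr | sum_amt
8 | 30
5 | 2
3 | 1

Derivation:
After WHERE (3 rows):
parts.yr | parts.amt
5 | 2
8 | 30
3 | 1
After GROUP BY (3 rows):
parts.yr | sum_amt
5 | 2
8 | 30
3 | 1
After ORDER BY (3 rows):
parts.yr | sum_amt
8 | 30
5 | 2
3 | 1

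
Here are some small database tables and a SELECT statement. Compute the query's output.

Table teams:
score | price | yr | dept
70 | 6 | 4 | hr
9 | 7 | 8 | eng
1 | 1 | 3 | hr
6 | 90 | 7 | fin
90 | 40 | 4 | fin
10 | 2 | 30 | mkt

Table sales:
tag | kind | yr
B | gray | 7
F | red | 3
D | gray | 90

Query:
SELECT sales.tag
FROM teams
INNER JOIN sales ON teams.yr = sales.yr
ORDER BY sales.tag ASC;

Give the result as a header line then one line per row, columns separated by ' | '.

== RESULT ==
sales.tag
B
F

Derivation:
After JOIN sales (2 rows):
teams.score | teams.price | teams.yr | teams.dept | sales.tag | sales.kind | sales.yr
1 | 1 | 3 | hr | F | red | 3
6 | 90 | 7 | fin | B | gray | 7
After SELECT (2 rows):
sales.tag
F
B
After ORDER BY (2 rows):
sales.tag
B
F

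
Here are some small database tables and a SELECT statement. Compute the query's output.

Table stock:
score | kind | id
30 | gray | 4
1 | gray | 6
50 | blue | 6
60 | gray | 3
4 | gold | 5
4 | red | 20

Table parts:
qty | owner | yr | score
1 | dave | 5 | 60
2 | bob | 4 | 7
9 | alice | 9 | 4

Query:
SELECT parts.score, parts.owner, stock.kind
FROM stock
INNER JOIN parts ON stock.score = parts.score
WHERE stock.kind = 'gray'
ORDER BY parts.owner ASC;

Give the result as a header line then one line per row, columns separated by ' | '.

After JOIN parts (3 rows):
stock.score | stock.kind | stock.id | parts.qty | parts.owner | parts.yr | parts.score
60 | gray | 3 | 1 | dave | 5 | 60
4 | gold | 5 | 9 | alice | 9 | 4
4 | red | 20 | 9 | alice | 9 | 4
After WHERE (1 rows):
stock.score | stock.kind | stock.id | parts.qty | parts.owner | parts.yr | parts.score
60 | gray | 3 | 1 | dave | 5 | 60
After SELECT (1 rows):
parts.score | parts.owner | stock.kind
60 | dave | gray
After ORDER BY (1 rows):
parts.score | parts.owner | stock.kind
60 | dave | gray

== RESULT ==
parts.score | parts.owner | stock.kind
60 | dave | gray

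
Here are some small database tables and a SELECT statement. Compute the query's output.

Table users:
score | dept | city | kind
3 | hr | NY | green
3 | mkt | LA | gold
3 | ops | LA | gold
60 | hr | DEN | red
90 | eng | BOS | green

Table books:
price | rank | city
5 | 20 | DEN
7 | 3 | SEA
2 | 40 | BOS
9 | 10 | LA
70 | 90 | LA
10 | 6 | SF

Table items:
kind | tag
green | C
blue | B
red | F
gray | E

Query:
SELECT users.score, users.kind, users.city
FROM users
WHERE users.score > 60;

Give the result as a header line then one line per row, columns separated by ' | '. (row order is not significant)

== RESULT ==
users.score | users.kind | users.city
90 | green | BOS

Derivation:
After WHERE (1 rows):
users.score | users.dept | users.city | users.kind
90 | eng | BOS | green
After SELECT (1 rows):
users.score | users.kind | users.city
90 | green | BOS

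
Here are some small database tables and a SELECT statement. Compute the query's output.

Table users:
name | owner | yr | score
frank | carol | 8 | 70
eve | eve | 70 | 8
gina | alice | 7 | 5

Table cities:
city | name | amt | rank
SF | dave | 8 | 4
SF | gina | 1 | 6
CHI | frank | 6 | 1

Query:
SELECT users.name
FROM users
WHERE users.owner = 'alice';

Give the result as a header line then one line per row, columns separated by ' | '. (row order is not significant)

== RESULT ==
users.name
gina

Derivation:
After WHERE (1 rows):
users.name | users.owner | users.yr | users.score
gina | alice | 7 | 5
After SELECT (1 rows):
users.name
gina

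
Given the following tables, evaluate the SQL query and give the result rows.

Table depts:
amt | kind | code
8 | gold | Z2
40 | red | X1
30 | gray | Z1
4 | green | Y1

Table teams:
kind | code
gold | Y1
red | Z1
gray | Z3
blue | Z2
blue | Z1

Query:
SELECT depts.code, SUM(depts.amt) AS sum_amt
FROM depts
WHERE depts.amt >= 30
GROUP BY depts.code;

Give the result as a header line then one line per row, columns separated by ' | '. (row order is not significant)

== RESULT ==
depts.code | sum_amt
X1 | 40
Z1 | 30

Derivation:
After WHERE (2 rows):
depts.amt | depts.kind | depts.code
40 | red | X1
30 | gray | Z1
After GROUP BY (2 rows):
depts.code | sum_amt
X1 | 40
Z1 | 30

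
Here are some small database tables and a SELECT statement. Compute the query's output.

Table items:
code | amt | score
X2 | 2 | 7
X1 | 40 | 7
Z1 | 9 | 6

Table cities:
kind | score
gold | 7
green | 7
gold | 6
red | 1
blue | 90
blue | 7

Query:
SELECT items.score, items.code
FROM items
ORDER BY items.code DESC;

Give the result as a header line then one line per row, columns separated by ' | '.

== RESULT ==
items.score | items.code
6 | Z1
7 | X2
7 | X1

Derivation:
After SELECT (3 rows):
items.score | items.code
7 | X2
7 | X1
6 | Z1
After ORDER BY (3 rows):
items.score | items.code
6 | Z1
7 | X2
7 | X1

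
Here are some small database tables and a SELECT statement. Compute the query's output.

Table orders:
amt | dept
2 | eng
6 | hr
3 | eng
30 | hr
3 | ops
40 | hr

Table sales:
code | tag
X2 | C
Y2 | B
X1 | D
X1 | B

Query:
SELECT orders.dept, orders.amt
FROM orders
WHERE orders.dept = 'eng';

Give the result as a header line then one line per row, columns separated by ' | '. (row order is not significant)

== RESULT ==
orders.dept | orders.amt
eng | 2
eng | 3

Derivation:
After WHERE (2 rows):
orders.amt | orders.dept
2 | eng
3 | eng
After SELECT (2 rows):
orders.dept | orders.amt
eng | 2
eng | 3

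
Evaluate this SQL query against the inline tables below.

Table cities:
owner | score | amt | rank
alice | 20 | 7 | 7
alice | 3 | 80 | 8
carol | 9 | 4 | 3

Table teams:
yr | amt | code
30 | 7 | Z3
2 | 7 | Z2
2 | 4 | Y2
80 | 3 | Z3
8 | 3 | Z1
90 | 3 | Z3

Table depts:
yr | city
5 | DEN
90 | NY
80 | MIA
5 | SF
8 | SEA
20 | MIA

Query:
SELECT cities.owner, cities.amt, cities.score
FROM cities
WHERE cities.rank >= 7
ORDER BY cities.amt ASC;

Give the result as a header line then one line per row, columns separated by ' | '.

== RESULT ==
cities.owner | cities.amt | cities.score
alice | 7 | 20
alice | 80 | 3

Derivation:
After WHERE (2 rows):
cities.owner | cities.score | cities.amt | cities.rank
alice | 20 | 7 | 7
alice | 3 | 80 | 8
After SELECT (2 rows):
cities.owner | cities.amt | cities.score
alice | 7 | 20
alice | 80 | 3
After ORDER BY (2 rows):
cities.owner | cities.amt | cities.score
alice | 7 | 20
alice | 80 | 3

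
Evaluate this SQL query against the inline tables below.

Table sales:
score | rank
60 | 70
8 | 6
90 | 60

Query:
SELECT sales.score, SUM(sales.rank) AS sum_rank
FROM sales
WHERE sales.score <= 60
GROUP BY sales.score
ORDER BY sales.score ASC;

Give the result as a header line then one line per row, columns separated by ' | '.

== RESULT ==
sales.score | sum_rank
8 | 6
60 | 70

Derivation:
After WHERE (2 rows):
sales.score | sales.rank
60 | 70
8 | 6
After GROUP BY (2 rows):
sales.score | sum_rank
60 | 70
8 | 6
After ORDER BY (2 rows):
sales.score | sum_rank
8 | 6
60 | 70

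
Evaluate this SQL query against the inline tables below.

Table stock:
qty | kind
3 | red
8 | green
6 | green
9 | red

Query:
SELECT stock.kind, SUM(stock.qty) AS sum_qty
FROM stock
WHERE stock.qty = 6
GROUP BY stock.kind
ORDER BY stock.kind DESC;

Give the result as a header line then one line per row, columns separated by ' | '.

After WHERE (1 rows):
stock.qty | stock.kind
6 | green
After GROUP BY (1 rows):
stock.kind | sum_qty
green | 6
After ORDER BY (1 rows):
stock.kind | sum_qty
green | 6

== RESULT ==
stock.kind | sum_qty
green | 6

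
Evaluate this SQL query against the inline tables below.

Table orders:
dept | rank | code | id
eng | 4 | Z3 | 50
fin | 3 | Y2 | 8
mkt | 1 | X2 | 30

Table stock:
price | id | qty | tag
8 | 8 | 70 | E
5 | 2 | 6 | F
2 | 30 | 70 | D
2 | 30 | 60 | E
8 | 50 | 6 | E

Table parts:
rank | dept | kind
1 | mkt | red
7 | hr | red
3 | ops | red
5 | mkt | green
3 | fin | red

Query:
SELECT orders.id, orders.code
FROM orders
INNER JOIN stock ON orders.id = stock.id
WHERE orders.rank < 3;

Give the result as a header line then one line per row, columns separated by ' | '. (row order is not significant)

== RESULT ==
orders.id | orders.code
30 | X2
30 | X2

Derivation:
After JOIN stock (4 rows):
orders.dept | orders.rank | orders.code | orders.id | stock.price | stock.id | stock.qty | stock.tag
eng | 4 | Z3 | 50 | 8 | 50 | 6 | E
fin | 3 | Y2 | 8 | 8 | 8 | 70 | E
mkt | 1 | X2 | 30 | 2 | 30 | 70 | D
mkt | 1 | X2 | 30 | 2 | 30 | 60 | E
After WHERE (2 rows):
orders.dept | orders.rank | orders.code | orders.id | stock.price | stock.id | stock.qty | stock.tag
mkt | 1 | X2 | 30 | 2 | 30 | 70 | D
mkt | 1 | X2 | 30 | 2 | 30 | 60 | E
After SELECT (2 rows):
orders.id | orders.code
30 | X2
30 | X2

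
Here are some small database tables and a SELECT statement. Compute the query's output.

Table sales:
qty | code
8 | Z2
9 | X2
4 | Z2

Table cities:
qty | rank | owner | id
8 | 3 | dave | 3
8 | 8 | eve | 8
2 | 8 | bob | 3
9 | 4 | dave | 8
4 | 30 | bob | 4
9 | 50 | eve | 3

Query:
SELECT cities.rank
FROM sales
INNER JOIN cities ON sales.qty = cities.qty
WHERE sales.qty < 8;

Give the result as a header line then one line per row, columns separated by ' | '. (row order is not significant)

== RESULT ==
cities.rank
30

Derivation:
After JOIN cities (5 rows):
sales.qty | sales.code | cities.qty | cities.rank | cities.owner | cities.id
8 | Z2 | 8 | 3 | dave | 3
8 | Z2 | 8 | 8 | eve | 8
9 | X2 | 9 | 4 | dave | 8
9 | X2 | 9 | 50 | eve | 3
4 | Z2 | 4 | 30 | bob | 4
After WHERE (1 rows):
sales.qty | sales.code | cities.qty | cities.rank | cities.owner | cities.id
4 | Z2 | 4 | 30 | bob | 4
After SELECT (1 rows):
cities.rank
30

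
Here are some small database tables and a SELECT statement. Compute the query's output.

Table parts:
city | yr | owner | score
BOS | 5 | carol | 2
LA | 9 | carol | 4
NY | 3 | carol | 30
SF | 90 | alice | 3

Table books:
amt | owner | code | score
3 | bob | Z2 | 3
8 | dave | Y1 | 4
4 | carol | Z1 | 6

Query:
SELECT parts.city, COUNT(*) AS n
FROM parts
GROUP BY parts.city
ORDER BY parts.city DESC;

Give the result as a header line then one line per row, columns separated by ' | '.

After GROUP BY (4 rows):
parts.city | n
BOS | 1
LA | 1
NY | 1
SF | 1
After ORDER BY (4 rows):
parts.city | n
SF | 1
NY | 1
LA | 1
BOS | 1

== RESULT ==
parts.city | n
SF | 1
NY | 1
LA | 1
BOS | 1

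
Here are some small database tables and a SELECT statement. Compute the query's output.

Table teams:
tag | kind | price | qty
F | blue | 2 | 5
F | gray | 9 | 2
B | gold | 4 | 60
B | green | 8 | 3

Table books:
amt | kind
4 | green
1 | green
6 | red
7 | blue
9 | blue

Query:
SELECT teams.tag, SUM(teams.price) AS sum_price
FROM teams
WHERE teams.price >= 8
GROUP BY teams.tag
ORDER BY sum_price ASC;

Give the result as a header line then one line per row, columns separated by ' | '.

== RESULT ==
teams.tag | sum_price
B | 8
F | 9

Derivation:
After WHERE (2 rows):
teams.tag | teams.kind | teams.price | teams.qty
F | gray | 9 | 2
B | green | 8 | 3
After GROUP BY (2 rows):
teams.tag | sum_price
F | 9
B | 8
After ORDER BY (2 rows):
teams.tag | sum_price
B | 8
F | 9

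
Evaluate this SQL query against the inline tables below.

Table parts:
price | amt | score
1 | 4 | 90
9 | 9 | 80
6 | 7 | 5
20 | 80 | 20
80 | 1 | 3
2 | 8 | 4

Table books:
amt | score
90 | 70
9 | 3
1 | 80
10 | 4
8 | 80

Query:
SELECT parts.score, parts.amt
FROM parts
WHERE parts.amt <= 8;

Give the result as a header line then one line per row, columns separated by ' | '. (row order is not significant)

== RESULT ==
parts.score | parts.amt
90 | 4
5 | 7
3 | 1
4 | 8

Derivation:
After WHERE (4 rows):
parts.price | parts.amt | parts.score
1 | 4 | 90
6 | 7 | 5
80 | 1 | 3
2 | 8 | 4
After SELECT (4 rows):
parts.score | parts.amt
90 | 4
5 | 7
3 | 1
4 | 8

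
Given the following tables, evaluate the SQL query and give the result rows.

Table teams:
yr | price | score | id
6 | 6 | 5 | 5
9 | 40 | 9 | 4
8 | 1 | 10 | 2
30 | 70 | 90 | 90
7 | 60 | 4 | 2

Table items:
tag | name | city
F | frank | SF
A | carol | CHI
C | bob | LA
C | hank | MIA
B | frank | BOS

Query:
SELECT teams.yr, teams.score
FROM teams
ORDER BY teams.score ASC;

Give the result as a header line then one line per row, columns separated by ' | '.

== RESULT ==
teams.yr | teams.score
7 | 4
6 | 5
9 | 9
8 | 10
30 | 90

Derivation:
After SELECT (5 rows):
teams.yr | teams.score
6 | 5
9 | 9
8 | 10
30 | 90
7 | 4
After ORDER BY (5 rows):
teams.yr | teams.score
7 | 4
6 | 5
9 | 9
8 | 10
30 | 90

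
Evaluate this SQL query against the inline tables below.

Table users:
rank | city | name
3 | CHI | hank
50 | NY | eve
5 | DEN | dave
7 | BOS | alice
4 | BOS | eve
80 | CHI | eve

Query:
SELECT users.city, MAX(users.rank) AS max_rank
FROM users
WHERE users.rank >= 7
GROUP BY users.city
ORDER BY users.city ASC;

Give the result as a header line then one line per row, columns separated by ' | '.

After WHERE (3 rows):
users.rank | users.city | users.name
50 | NY | eve
7 | BOS | alice
80 | CHI | eve
After GROUP BY (3 rows):
users.city | max_rank
NY | 50
BOS | 7
CHI | 80
After ORDER BY (3 rows):
users.city | max_rank
BOS | 7
CHI | 80
NY | 50

== RESULT ==
users.city | max_rank
BOS | 7
CHI | 80
NY | 50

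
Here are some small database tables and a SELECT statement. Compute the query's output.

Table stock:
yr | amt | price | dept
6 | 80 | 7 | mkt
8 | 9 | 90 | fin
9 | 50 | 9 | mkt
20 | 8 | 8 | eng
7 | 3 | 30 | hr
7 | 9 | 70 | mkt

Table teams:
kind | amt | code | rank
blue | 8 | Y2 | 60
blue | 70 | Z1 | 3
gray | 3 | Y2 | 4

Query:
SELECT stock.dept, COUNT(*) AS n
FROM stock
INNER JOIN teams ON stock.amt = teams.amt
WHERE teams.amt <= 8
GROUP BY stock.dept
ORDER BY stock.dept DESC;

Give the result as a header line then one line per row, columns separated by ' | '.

== RESULT ==
stock.dept | n
hr | 1
eng | 1

Derivation:
After JOIN teams (2 rows):
stock.yr | stock.amt | stock.price | stock.dept | teams.kind | teams.amt | teams.code | teams.rank
20 | 8 | 8 | eng | blue | 8 | Y2 | 60
7 | 3 | 30 | hr | gray | 3 | Y2 | 4
After WHERE (2 rows):
stock.yr | stock.amt | stock.price | stock.dept | teams.kind | teams.amt | teams.code | teams.rank
20 | 8 | 8 | eng | blue | 8 | Y2 | 60
7 | 3 | 30 | hr | gray | 3 | Y2 | 4
After GROUP BY (2 rows):
stock.dept | n
eng | 1
hr | 1
After ORDER BY (2 rows):
stock.dept | n
hr | 1
eng | 1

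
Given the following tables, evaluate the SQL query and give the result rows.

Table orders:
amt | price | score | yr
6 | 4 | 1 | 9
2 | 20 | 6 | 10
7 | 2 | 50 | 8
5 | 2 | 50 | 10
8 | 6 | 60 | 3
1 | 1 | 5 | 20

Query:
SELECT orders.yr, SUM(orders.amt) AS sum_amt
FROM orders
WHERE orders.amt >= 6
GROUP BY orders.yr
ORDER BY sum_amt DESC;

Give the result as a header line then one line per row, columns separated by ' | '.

After WHERE (3 rows):
orders.amt | orders.price | orders.score | orders.yr
6 | 4 | 1 | 9
7 | 2 | 50 | 8
8 | 6 | 60 | 3
After GROUP BY (3 rows):
orders.yr | sum_amt
9 | 6
8 | 7
3 | 8
After ORDER BY (3 rows):
orders.yr | sum_amt
3 | 8
8 | 7
9 | 6

== RESULT ==
orders.yr | sum_amt
3 | 8
8 | 7
9 | 6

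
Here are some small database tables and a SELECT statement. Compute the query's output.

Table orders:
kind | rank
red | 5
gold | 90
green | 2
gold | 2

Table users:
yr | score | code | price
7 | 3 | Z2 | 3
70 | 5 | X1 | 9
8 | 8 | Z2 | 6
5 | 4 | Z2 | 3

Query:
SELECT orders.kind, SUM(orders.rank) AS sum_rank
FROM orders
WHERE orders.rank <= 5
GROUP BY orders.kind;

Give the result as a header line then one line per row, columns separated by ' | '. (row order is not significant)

== RESULT ==
orders.kind | sum_rank
red | 5
green | 2
gold | 2

Derivation:
After WHERE (3 rows):
orders.kind | orders.rank
red | 5
green | 2
gold | 2
After GROUP BY (3 rows):
orders.kind | sum_rank
red | 5
green | 2
gold | 2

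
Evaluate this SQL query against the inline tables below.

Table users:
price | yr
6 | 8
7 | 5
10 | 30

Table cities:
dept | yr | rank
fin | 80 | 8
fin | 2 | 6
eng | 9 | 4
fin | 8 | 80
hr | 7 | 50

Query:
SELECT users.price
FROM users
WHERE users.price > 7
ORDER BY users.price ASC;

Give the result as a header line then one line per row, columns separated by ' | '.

== RESULT ==
users.price
10

Derivation:
After WHERE (1 rows):
users.price | users.yr
10 | 30
After SELECT (1 rows):
users.price
10
After ORDER BY (1 rows):
users.price
10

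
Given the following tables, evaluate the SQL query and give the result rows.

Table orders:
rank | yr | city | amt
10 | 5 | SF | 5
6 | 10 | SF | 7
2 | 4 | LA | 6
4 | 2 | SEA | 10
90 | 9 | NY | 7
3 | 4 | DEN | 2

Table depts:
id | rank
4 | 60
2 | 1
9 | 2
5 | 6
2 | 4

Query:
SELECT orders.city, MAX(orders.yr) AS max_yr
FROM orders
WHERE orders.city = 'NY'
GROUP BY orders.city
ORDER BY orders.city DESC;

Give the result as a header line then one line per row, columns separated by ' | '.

After WHERE (1 rows):
orders.rank | orders.yr | orders.city | orders.amt
90 | 9 | NY | 7
After GROUP BY (1 rows):
orders.city | max_yr
NY | 9
After ORDER BY (1 rows):
orders.city | max_yr
NY | 9

== RESULT ==
orders.city | max_yr
NY | 9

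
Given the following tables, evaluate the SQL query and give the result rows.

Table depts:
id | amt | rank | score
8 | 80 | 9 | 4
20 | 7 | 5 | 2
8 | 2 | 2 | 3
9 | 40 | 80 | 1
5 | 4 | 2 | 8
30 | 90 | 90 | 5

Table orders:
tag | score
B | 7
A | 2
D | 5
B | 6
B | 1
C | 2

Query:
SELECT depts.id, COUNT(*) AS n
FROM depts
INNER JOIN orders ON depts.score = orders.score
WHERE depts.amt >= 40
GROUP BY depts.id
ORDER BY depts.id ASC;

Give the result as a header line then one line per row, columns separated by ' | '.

== RESULT ==
depts.id | n
9 | 1
30 | 1

Derivation:
After JOIN orders (4 rows):
depts.id | depts.amt | depts.rank | depts.score | orders.tag | orders.score
20 | 7 | 5 | 2 | A | 2
20 | 7 | 5 | 2 | C | 2
9 | 40 | 80 | 1 | B | 1
30 | 90 | 90 | 5 | D | 5
After WHERE (2 rows):
depts.id | depts.amt | depts.rank | depts.score | orders.tag | orders.score
9 | 40 | 80 | 1 | B | 1
30 | 90 | 90 | 5 | D | 5
After GROUP BY (2 rows):
depts.id | n
9 | 1
30 | 1
After ORDER BY (2 rows):
depts.id | n
9 | 1
30 | 1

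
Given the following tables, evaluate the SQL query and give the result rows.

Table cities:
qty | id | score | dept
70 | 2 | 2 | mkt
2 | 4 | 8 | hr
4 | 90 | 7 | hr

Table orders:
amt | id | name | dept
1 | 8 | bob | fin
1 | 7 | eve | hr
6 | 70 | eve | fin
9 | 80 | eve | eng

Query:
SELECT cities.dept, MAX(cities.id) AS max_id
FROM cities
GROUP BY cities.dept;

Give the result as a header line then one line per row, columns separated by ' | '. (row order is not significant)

After GROUP BY (2 rows):
cities.dept | max_id
mkt | 2
hr | 90

== RESULT ==
cities.dept | max_id
mkt | 2
hr | 90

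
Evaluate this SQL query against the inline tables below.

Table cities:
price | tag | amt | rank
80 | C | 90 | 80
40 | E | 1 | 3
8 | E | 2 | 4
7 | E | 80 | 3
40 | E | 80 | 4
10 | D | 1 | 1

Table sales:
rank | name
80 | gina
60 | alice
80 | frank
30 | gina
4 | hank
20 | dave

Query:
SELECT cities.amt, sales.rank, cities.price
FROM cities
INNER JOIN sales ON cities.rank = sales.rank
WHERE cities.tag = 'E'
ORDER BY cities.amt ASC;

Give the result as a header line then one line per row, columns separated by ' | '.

== RESULT ==
cities.amt | sales.rank | cities.price
2 | 4 | 8
80 | 4 | 40

Derivation:
After JOIN sales (4 rows):
cities.price | cities.tag | cities.amt | cities.rank | sales.rank | sales.name
80 | C | 90 | 80 | 80 | gina
80 | C | 90 | 80 | 80 | frank
8 | E | 2 | 4 | 4 | hank
40 | E | 80 | 4 | 4 | hank
After WHERE (2 rows):
cities.price | cities.tag | cities.amt | cities.rank | sales.rank | sales.name
8 | E | 2 | 4 | 4 | hank
40 | E | 80 | 4 | 4 | hank
After SELECT (2 rows):
cities.amt | sales.rank | cities.price
2 | 4 | 8
80 | 4 | 40
After ORDER BY (2 rows):
cities.amt | sales.rank | cities.price
2 | 4 | 8
80 | 4 | 40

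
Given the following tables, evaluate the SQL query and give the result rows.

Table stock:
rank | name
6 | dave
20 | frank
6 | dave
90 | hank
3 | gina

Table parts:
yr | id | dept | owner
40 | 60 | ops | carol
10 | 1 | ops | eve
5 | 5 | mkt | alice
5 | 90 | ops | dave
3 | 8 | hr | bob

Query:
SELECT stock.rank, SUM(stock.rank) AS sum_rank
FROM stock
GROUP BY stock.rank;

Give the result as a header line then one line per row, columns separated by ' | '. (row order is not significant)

After GROUP BY (4 rows):
stock.rank | sum_rank
6 | 12
20 | 20
90 | 90
3 | 3

== RESULT ==
stock.rank | sum_rank
6 | 12
20 | 20
90 | 90
3 | 3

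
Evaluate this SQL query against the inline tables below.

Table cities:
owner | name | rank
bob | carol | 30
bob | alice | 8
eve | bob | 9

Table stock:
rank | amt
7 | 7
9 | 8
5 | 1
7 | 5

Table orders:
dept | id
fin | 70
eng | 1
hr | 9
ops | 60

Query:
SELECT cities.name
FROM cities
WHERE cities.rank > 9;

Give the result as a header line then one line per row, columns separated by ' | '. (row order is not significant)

== RESULT ==
cities.name
carol

Derivation:
After WHERE (1 rows):
cities.owner | cities.name | cities.rank
bob | carol | 30
After SELECT (1 rows):
cities.name
carol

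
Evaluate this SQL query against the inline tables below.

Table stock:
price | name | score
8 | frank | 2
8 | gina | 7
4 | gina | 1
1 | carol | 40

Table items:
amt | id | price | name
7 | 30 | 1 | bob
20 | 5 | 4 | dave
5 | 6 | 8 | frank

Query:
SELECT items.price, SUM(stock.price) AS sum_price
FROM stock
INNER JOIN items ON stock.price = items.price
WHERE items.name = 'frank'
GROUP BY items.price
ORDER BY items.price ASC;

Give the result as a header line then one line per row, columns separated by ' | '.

== RESULT ==
items.price | sum_price
8 | 16

Derivation:
After JOIN items (4 rows):
stock.price | stock.name | stock.score | items.amt | items.id | items.price | items.name
8 | frank | 2 | 5 | 6 | 8 | frank
8 | gina | 7 | 5 | 6 | 8 | frank
4 | gina | 1 | 20 | 5 | 4 | dave
1 | carol | 40 | 7 | 30 | 1 | bob
After WHERE (2 rows):
stock.price | stock.name | stock.score | items.amt | items.id | items.price | items.name
8 | frank | 2 | 5 | 6 | 8 | frank
8 | gina | 7 | 5 | 6 | 8 | frank
After GROUP BY (1 rows):
items.price | sum_price
8 | 16
After ORDER BY (1 rows):
items.price | sum_price
8 | 16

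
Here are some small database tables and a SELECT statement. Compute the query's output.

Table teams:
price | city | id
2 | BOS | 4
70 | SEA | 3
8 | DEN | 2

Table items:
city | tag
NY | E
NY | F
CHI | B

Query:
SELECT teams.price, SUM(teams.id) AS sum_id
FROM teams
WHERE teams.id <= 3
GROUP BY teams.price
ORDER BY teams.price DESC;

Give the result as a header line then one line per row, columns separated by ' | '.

== RESULT ==
teams.price | sum_id
70 | 3
8 | 2

Derivation:
After WHERE (2 rows):
teams.price | teams.city | teams.id
70 | SEA | 3
8 | DEN | 2
After GROUP BY (2 rows):
teams.price | sum_id
70 | 3
8 | 2
After ORDER BY (2 rows):
teams.price | sum_id
70 | 3
8 | 2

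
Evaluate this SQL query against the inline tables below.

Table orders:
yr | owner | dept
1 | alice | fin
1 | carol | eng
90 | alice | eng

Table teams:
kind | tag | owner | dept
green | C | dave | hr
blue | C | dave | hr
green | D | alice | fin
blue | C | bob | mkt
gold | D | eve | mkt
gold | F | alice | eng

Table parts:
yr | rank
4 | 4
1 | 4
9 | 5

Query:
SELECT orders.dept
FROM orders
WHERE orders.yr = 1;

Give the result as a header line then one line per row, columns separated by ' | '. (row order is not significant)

After WHERE (2 rows):
orders.yr | orders.owner | orders.dept
1 | alice | fin
1 | carol | eng
After SELECT (2 rows):
orders.dept
fin
eng

== RESULT ==
orders.dept
fin
eng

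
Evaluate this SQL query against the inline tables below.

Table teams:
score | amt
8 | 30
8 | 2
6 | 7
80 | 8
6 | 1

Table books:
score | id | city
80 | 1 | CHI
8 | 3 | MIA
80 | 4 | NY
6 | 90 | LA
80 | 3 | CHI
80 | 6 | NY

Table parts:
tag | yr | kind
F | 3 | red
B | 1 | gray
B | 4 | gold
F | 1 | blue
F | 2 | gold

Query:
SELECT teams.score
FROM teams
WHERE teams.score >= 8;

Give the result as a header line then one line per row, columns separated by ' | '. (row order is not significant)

== RESULT ==
teams.score
8
8
80

Derivation:
After WHERE (3 rows):
teams.score | teams.amt
8 | 30
8 | 2
80 | 8
After SELECT (3 rows):
teams.score
8
8
80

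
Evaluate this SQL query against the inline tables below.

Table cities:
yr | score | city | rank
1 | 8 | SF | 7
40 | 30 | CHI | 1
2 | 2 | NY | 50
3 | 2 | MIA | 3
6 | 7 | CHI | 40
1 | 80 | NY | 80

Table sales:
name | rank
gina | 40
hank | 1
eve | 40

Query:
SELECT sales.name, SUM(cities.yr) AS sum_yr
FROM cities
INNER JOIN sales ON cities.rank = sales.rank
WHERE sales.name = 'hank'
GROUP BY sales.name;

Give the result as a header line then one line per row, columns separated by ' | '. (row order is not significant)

After JOIN sales (3 rows):
cities.yr | cities.score | cities.city | cities.rank | sales.name | sales.rank
40 | 30 | CHI | 1 | hank | 1
6 | 7 | CHI | 40 | gina | 40
6 | 7 | CHI | 40 | eve | 40
After WHERE (1 rows):
cities.yr | cities.score | cities.city | cities.rank | sales.name | sales.rank
40 | 30 | CHI | 1 | hank | 1
After GROUP BY (1 rows):
sales.name | sum_yr
hank | 40

== RESULT ==
sales.name | sum_yr
hank | 40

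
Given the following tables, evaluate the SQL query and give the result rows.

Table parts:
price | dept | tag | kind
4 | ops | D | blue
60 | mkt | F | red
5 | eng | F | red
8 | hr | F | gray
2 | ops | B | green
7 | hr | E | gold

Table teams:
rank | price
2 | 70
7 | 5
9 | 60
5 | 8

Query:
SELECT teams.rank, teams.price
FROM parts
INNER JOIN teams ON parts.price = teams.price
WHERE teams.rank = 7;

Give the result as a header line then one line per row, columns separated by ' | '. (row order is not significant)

After JOIN teams (3 rows):
parts.price | parts.dept | parts.tag | parts.kind | teams.rank | teams.price
60 | mkt | F | red | 9 | 60
5 | eng | F | red | 7 | 5
8 | hr | F | gray | 5 | 8
After WHERE (1 rows):
parts.price | parts.dept | parts.tag | parts.kind | teams.rank | teams.price
5 | eng | F | red | 7 | 5
After SELECT (1 rows):
teams.rank | teams.price
7 | 5

== RESULT ==
teams.rank | teams.price
7 | 5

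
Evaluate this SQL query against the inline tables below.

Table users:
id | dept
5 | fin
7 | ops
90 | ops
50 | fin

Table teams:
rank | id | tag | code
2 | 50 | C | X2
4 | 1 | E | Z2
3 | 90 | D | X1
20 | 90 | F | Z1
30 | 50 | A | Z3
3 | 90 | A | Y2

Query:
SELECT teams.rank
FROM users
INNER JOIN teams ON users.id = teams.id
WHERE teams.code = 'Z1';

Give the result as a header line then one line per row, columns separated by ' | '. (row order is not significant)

== RESULT ==
teams.rank
20

Derivation:
After JOIN teams (5 rows):
users.id | users.dept | teams.rank | teams.id | teams.tag | teams.code
90 | ops | 3 | 90 | D | X1
90 | ops | 20 | 90 | F | Z1
90 | ops | 3 | 90 | A | Y2
50 | fin | 2 | 50 | C | X2
50 | fin | 30 | 50 | A | Z3
After WHERE (1 rows):
users.id | users.dept | teams.rank | teams.id | teams.tag | teams.code
90 | ops | 20 | 90 | F | Z1
After SELECT (1 rows):
teams.rank
20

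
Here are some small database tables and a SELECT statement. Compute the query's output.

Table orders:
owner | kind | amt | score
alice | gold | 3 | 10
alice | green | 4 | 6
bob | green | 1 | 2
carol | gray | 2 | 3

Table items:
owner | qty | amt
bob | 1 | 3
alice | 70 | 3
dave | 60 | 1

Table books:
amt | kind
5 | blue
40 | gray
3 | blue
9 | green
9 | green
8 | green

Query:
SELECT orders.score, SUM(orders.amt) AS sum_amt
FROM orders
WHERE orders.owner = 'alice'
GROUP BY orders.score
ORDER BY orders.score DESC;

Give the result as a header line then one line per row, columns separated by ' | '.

After WHERE (2 rows):
orders.owner | orders.kind | orders.amt | orders.score
alice | gold | 3 | 10
alice | green | 4 | 6
After GROUP BY (2 rows):
orders.score | sum_amt
10 | 3
6 | 4
After ORDER BY (2 rows):
orders.score | sum_amt
10 | 3
6 | 4

== RESULT ==
orders.score | sum_amt
10 | 3
6 | 4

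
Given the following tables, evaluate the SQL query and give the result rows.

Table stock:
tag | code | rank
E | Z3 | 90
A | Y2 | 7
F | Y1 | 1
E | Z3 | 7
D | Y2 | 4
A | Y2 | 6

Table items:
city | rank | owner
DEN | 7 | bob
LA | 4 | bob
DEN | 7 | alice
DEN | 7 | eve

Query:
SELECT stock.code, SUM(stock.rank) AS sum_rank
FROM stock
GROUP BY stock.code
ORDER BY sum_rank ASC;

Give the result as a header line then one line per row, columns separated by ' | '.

== RESULT ==
stock.code | sum_rank
Y1 | 1
Y2 | 17
Z3 | 97

Derivation:
After GROUP BY (3 rows):
stock.code | sum_rank
Z3 | 97
Y2 | 17
Y1 | 1
After ORDER BY (3 rows):
stock.code | sum_rank
Y1 | 1
Y2 | 17
Z3 | 97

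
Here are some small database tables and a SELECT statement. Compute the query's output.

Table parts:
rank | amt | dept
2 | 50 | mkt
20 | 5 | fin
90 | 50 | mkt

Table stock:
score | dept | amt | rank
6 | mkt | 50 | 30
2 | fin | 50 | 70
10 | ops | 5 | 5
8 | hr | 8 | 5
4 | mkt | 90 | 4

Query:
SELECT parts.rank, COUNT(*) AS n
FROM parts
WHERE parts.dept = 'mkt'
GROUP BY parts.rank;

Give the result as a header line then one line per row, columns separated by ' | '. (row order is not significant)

After WHERE (2 rows):
parts.rank | parts.amt | parts.dept
2 | 50 | mkt
90 | 50 | mkt
After GROUP BY (2 rows):
parts.rank | n
2 | 1
90 | 1

== RESULT ==
parts.rank | n
2 | 1
90 | 1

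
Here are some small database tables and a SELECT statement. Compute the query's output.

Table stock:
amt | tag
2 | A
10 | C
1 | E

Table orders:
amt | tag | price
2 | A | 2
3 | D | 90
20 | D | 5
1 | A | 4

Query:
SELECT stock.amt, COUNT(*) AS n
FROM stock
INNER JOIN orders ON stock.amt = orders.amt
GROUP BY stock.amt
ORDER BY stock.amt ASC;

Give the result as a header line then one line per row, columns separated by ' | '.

After JOIN orders (2 rows):
stock.amt | stock.tag | orders.amt | orders.tag | orders.price
2 | A | 2 | A | 2
1 | E | 1 | A | 4
After GROUP BY (2 rows):
stock.amt | n
2 | 1
1 | 1
After ORDER BY (2 rows):
stock.amt | n
1 | 1
2 | 1

== RESULT ==
stock.amt | n
1 | 1
2 | 1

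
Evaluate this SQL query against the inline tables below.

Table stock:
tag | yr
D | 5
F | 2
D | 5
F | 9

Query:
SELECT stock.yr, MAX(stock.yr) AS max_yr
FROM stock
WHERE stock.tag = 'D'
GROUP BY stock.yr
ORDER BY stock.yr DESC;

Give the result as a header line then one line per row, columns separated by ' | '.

== RESULT ==
stock.yr | max_yr
5 | 5

Derivation:
After WHERE (2 rows):
stock.tag | stock.yr
D | 5
D | 5
After GROUP BY (1 rows):
stock.yr | max_yr
5 | 5
After ORDER BY (1 rows):
stock.yr | max_yr
5 | 5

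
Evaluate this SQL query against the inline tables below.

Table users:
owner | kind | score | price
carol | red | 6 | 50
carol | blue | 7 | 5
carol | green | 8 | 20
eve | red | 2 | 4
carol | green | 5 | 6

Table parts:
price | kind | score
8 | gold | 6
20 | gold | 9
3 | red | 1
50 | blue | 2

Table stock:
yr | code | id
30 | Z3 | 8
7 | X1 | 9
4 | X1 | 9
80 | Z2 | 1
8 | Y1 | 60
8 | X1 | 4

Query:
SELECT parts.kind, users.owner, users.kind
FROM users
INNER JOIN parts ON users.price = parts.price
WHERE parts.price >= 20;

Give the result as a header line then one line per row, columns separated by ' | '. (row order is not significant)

After JOIN parts (2 rows):
users.owner | users.kind | users.score | users.price | parts.price | parts.kind | parts.score
carol | red | 6 | 50 | 50 | blue | 2
carol | green | 8 | 20 | 20 | gold | 9
After WHERE (2 rows):
users.owner | users.kind | users.score | users.price | parts.price | parts.kind | parts.score
carol | red | 6 | 50 | 50 | blue | 2
carol | green | 8 | 20 | 20 | gold | 9
After SELECT (2 rows):
parts.kind | users.owner | users.kind
blue | carol | red
gold | carol | green

== RESULT ==
parts.kind | users.owner | users.kind
blue | carol | red
gold | carol | green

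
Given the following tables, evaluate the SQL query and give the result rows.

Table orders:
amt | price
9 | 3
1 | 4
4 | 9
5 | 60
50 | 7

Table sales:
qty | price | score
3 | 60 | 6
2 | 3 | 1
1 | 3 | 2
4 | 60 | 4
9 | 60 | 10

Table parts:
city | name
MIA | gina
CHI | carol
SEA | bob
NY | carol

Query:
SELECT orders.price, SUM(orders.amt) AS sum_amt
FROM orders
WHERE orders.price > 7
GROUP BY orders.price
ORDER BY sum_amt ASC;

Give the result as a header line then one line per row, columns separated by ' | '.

After WHERE (2 rows):
orders.amt | orders.price
4 | 9
5 | 60
After GROUP BY (2 rows):
orders.price | sum_amt
9 | 4
60 | 5
After ORDER BY (2 rows):
orders.price | sum_amt
9 | 4
60 | 5

== RESULT ==
orders.price | sum_amt
9 | 4
60 | 5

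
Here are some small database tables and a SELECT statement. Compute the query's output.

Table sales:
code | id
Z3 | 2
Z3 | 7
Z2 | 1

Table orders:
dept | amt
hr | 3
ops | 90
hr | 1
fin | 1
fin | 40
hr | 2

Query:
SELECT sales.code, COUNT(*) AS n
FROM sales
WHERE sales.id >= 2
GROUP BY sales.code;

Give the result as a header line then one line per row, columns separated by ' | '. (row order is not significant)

== RESULT ==
sales.code | n
Z3 | 2

Derivation:
After WHERE (2 rows):
sales.code | sales.id
Z3 | 2
Z3 | 7
After GROUP BY (1 rows):
sales.code | n
Z3 | 2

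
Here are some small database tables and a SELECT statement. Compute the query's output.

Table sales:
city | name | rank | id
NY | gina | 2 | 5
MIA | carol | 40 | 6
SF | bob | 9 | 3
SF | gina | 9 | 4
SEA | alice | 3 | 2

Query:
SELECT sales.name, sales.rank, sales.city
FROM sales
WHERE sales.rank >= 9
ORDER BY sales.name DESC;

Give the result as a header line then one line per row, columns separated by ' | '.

== RESULT ==
sales.name | sales.rank | sales.city
gina | 9 | SF
carol | 40 | MIA
bob | 9 | SF

Derivation:
After WHERE (3 rows):
sales.city | sales.name | sales.rank | sales.id
MIA | carol | 40 | 6
SF | bob | 9 | 3
SF | gina | 9 | 4
After SELECT (3 rows):
sales.name | sales.rank | sales.city
carol | 40 | MIA
bob | 9 | SF
gina | 9 | SF
After ORDER BY (3 rows):
sales.name | sales.rank | sales.city
gina | 9 | SF
carol | 40 | MIA
bob | 9 | SF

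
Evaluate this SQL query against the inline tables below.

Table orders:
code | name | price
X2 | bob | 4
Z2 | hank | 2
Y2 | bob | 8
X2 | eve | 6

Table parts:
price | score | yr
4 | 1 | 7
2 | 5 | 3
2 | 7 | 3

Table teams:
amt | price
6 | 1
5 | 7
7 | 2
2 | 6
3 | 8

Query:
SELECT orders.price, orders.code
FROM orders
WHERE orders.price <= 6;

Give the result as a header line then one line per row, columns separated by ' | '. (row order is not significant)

== RESULT ==
orders.price | orders.code
4 | X2
2 | Z2
6 | X2

Derivation:
After WHERE (3 rows):
orders.code | orders.name | orders.price
X2 | bob | 4
Z2 | hank | 2
X2 | eve | 6
After SELECT (3 rows):
orders.price | orders.code
4 | X2
2 | Z2
6 | X2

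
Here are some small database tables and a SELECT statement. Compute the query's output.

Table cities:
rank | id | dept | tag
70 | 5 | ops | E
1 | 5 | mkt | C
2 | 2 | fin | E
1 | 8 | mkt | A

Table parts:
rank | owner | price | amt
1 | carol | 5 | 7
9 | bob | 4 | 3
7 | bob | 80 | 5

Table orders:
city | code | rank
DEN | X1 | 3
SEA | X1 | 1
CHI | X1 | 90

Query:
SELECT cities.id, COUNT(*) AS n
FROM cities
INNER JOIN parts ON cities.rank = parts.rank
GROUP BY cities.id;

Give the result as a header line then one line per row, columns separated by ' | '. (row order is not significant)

After JOIN parts (2 rows):
cities.rank | cities.id | cities.dept | cities.tag | parts.rank | parts.owner | parts.price | parts.amt
1 | 5 | mkt | C | 1 | carol | 5 | 7
1 | 8 | mkt | A | 1 | carol | 5 | 7
After GROUP BY (2 rows):
cities.id | n
5 | 1
8 | 1

== RESULT ==
cities.id | n
5 | 1
8 | 1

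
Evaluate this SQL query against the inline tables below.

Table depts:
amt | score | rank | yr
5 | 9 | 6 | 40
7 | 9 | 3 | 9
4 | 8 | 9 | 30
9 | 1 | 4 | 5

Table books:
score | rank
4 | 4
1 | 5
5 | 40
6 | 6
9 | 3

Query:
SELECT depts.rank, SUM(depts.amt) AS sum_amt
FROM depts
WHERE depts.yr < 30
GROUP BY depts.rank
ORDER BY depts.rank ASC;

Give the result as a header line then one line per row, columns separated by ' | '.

== RESULT ==
depts.rank | sum_amt
3 | 7
4 | 9

Derivation:
After WHERE (2 rows):
depts.amt | depts.score | depts.rank | depts.yr
7 | 9 | 3 | 9
9 | 1 | 4 | 5
After GROUP BY (2 rows):
depts.rank | sum_amt
3 | 7
4 | 9
After ORDER BY (2 rows):
depts.rank | sum_amt
3 | 7
4 | 9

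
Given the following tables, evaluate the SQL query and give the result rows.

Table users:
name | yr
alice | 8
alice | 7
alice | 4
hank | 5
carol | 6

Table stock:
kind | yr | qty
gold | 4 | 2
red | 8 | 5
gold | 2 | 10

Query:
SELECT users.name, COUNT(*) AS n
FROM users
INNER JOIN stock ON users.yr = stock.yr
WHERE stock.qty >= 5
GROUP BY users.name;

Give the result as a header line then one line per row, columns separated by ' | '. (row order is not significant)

After JOIN stock (2 rows):
users.name | users.yr | stock.kind | stock.yr | stock.qty
alice | 8 | red | 8 | 5
alice | 4 | gold | 4 | 2
After WHERE (1 rows):
users.name | users.yr | stock.kind | stock.yr | stock.qty
alice | 8 | red | 8 | 5
After GROUP BY (1 rows):
users.name | n
alice | 1

== RESULT ==
users.name | n
alice | 1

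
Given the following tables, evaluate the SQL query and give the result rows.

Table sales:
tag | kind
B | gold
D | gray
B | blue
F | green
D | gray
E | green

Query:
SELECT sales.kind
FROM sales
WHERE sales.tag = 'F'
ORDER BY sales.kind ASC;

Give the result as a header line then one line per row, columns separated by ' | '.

== RESULT ==
sales.kind
green

Derivation:
After WHERE (1 rows):
sales.tag | sales.kind
F | green
After SELECT (1 rows):
sales.kind
green
After ORDER BY (1 rows):
sales.kind
green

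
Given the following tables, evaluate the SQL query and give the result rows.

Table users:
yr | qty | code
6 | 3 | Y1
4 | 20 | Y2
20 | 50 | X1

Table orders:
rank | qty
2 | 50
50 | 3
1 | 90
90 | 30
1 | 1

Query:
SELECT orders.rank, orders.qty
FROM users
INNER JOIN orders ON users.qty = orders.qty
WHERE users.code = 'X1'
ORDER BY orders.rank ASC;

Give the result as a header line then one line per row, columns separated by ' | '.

== RESULT ==
orders.rank | orders.qty
2 | 50

Derivation:
After JOIN orders (2 rows):
users.yr | users.qty | users.code | orders.rank | orders.qty
6 | 3 | Y1 | 50 | 3
20 | 50 | X1 | 2 | 50
After WHERE (1 rows):
users.yr | users.qty | users.code | orders.rank | orders.qty
20 | 50 | X1 | 2 | 50
After SELECT (1 rows):
orders.rank | orders.qty
2 | 50
After ORDER BY (1 rows):
orders.rank | orders.qty
2 | 50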